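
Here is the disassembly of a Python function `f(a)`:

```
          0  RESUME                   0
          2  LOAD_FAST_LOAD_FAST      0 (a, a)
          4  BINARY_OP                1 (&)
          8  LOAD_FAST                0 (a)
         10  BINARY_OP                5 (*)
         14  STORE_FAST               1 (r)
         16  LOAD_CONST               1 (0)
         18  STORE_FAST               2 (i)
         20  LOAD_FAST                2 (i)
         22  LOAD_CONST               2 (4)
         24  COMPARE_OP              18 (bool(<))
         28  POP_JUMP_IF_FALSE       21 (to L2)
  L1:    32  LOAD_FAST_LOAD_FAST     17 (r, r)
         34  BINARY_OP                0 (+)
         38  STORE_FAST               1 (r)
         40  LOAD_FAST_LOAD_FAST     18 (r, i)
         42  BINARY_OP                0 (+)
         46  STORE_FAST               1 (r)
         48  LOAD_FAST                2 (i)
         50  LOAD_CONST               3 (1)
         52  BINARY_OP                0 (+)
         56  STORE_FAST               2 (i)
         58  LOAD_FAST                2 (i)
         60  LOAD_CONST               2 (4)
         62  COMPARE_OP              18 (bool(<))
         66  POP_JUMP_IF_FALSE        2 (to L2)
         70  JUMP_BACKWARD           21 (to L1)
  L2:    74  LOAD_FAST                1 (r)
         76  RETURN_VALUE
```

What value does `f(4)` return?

267

LOAD_FAST_LOAD_FAST a,a → push 4,4
BINARY_OP & → 4 & 4 = 4
LOAD_FAST a → push 4
BINARY_OP * → 4 * 4 = 16
STORE_FAST r → r=16
LOAD_CONST → push 0
STORE_FAST i → i=0
LOAD_FAST i → push 0
LOAD_CONST → push 4
COMPARE_OP bool(<) → 0 vs 4 = True
POP_JUMP_IF_FALSE → pop True; no jump
LOAD_FAST_LOAD_FAST r,r → push 16,16
BINARY_OP + → 16 + 16 = 32
STORE_FAST r → r=32
LOAD_FAST_LOAD_FAST r,i → push 32,0
BINARY_OP + → 32 + 0 = 32
STORE_FAST r → r=32
LOAD_FAST i → push 0
LOAD_CONST → push 1
BINARY_OP + → 0 + 1 = 1
STORE_FAST i → i=1
LOAD_FAST i → push 1
LOAD_CONST → push 4
COMPARE_OP bool(<) → 1 vs 4 = True
POP_JUMP_IF_FALSE → pop True; no jump
LOAD_FAST_LOAD_FAST r,r → push 32,32
BINARY_OP + → 32 + 32 = 64
STORE_FAST r → r=64
LOAD_FAST_LOAD_FAST r,i → push 64,1
BINARY_OP + → 64 + 1 = 65
STORE_FAST r → r=65
LOAD_FAST i → push 1
LOAD_CONST → push 1
BINARY_OP + → 1 + 1 = 2
STORE_FAST i → i=2
LOAD_FAST i → push 2
LOAD_CONST → push 4
COMPARE_OP bool(<) → 2 vs 4 = True
POP_JUMP_IF_FALSE → pop True; no jump
LOAD_FAST_LOAD_FAST r,r → push 65,65
BINARY_OP + → 65 + 65 = 130
STORE_FAST r → r=130
LOAD_FAST_LOAD_FAST r,i → push 130,2
BINARY_OP + → 130 + 2 = 132
STORE_FAST r → r=132
LOAD_FAST i → push 2
LOAD_CONST → push 1
BINARY_OP + → 2 + 1 = 3
STORE_FAST i → i=3
LOAD_FAST i → push 3
LOAD_CONST → push 4
COMPARE_OP bool(<) → 3 vs 4 = True
POP_JUMP_IF_FALSE → pop True; no jump
LOAD_FAST_LOAD_FAST r,r → push 132,132
BINARY_OP + → 132 + 132 = 264
STORE_FAST r → r=264
LOAD_FAST_LOAD_FAST r,i → push 264,3
BINARY_OP + → 264 + 3 = 267
STORE_FAST r → r=267
LOAD_FAST i → push 3
LOAD_CONST → push 1
BINARY_OP + → 3 + 1 = 4
STORE_FAST i → i=4
LOAD_FAST i → push 4
LOAD_CONST → push 4
COMPARE_OP bool(<) → 4 vs 4 = False
POP_JUMP_IF_FALSE → pop False; jump
LOAD_FAST r → push 267
RETURN_VALUE → return 267.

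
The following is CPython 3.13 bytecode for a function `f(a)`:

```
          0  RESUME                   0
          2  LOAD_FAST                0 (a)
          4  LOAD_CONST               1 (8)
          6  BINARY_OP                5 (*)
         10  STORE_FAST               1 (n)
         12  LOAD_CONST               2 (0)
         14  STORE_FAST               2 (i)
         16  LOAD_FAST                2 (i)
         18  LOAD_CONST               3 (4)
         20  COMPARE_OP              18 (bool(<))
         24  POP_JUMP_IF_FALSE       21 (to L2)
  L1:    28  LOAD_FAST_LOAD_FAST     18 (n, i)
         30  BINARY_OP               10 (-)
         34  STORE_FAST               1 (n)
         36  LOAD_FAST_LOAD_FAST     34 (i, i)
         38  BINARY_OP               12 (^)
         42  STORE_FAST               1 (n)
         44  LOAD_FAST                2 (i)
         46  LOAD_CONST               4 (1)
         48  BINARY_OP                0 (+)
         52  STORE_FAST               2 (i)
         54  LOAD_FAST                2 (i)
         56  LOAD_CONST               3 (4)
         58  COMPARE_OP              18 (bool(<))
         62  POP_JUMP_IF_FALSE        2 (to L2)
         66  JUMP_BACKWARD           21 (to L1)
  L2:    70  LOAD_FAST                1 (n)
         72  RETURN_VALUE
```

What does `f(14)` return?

LOAD_FAST a → push 14
LOAD_CONST → push 8
BINARY_OP * → 14 * 8 = 112
STORE_FAST n → n=112
LOAD_CONST → push 0
STORE_FAST i → i=0
LOAD_FAST i → push 0
LOAD_CONST → push 4
COMPARE_OP bool(<) → 0 vs 4 = True
POP_JUMP_IF_FALSE → pop True; no jump
LOAD_FAST_LOAD_FAST n,i → push 112,0
BINARY_OP - → 112 - 0 = 112
STORE_FAST n → n=112
LOAD_FAST_LOAD_FAST i,i → push 0,0
BINARY_OP ^ → 0 ^ 0 = 0
STORE_FAST n → n=0
LOAD_FAST i → push 0
LOAD_CONST → push 1
BINARY_OP + → 0 + 1 = 1
STORE_FAST i → i=1
LOAD_FAST i → push 1
LOAD_CONST → push 4
COMPARE_OP bool(<) → 1 vs 4 = True
POP_JUMP_IF_FALSE → pop True; no jump
LOAD_FAST_LOAD_FAST n,i → push 0,1
BINARY_OP - → 0 - 1 = -1
STORE_FAST n → n=-1
LOAD_FAST_LOAD_FAST i,i → push 1,1
BINARY_OP ^ → 1 ^ 1 = 0
STORE_FAST n → n=0
LOAD_FAST i → push 1
LOAD_CONST → push 1
BINARY_OP + → 1 + 1 = 2
STORE_FAST i → i=2
LOAD_FAST i → push 2
LOAD_CONST → push 4
COMPARE_OP bool(<) → 2 vs 4 = True
POP_JUMP_IF_FALSE → pop True; no jump
LOAD_FAST_LOAD_FAST n,i → push 0,2
BINARY_OP - → 0 - 2 = -2
STORE_FAST n → n=-2
LOAD_FAST_LOAD_FAST i,i → push 2,2
BINARY_OP ^ → 2 ^ 2 = 0
STORE_FAST n → n=0
LOAD_FAST i → push 2
LOAD_CONST → push 1
BINARY_OP + → 2 + 1 = 3
STORE_FAST i → i=3
LOAD_FAST i → push 3
LOAD_CONST → push 4
COMPARE_OP bool(<) → 3 vs 4 = True
POP_JUMP_IF_FALSE → pop True; no jump
LOAD_FAST_LOAD_FAST n,i → push 0,3
BINARY_OP - → 0 - 3 = -3
STORE_FAST n → n=-3
LOAD_FAST_LOAD_FAST i,i → push 3,3
BINARY_OP ^ → 3 ^ 3 = 0
STORE_FAST n → n=0
LOAD_FAST i → push 3
LOAD_CONST → push 1
BINARY_OP + → 3 + 1 = 4
STORE_FAST i → i=4
LOAD_FAST i → push 4
LOAD_CONST → push 4
COMPARE_OP bool(<) → 4 vs 4 = False
POP_JUMP_IF_FALSE → pop False; jump
LOAD_FAST n → push 0
RETURN_VALUE → return 0.

0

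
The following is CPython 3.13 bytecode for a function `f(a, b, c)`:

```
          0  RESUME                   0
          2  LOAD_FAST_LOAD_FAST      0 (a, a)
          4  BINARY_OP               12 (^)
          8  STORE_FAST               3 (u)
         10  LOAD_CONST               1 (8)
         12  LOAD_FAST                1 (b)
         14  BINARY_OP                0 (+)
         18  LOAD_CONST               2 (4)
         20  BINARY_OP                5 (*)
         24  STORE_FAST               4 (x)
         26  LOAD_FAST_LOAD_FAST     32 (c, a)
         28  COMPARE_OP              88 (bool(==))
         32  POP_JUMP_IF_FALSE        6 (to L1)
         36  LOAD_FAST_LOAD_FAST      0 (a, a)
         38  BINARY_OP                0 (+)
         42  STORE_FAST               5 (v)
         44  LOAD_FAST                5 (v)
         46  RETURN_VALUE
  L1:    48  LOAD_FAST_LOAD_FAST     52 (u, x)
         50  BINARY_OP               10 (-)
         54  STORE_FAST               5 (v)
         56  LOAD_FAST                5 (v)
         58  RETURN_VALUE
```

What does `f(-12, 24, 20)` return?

-128

LOAD_FAST_LOAD_FAST a,a → push -12,-12. Stack: [-12, -12]
BINARY_OP ^ → -12 ^ -12 = 0. Stack: [0]
STORE_FAST u → u=0. Stack: []
LOAD_CONST → push 8. Stack: [8]
LOAD_FAST b → push 24. Stack: [8, 24]
BINARY_OP + → 8 + 24 = 32. Stack: [32]
LOAD_CONST → push 4. Stack: [32, 4]
BINARY_OP * → 32 * 4 = 128. Stack: [128]
STORE_FAST x → x=128. Stack: []
LOAD_FAST_LOAD_FAST c,a → push 20,-12. Stack: [20, -12]
COMPARE_OP bool(==) → 20 vs -12 = False. Stack: [False]
POP_JUMP_IF_FALSE → pop False; jump. Stack: []
LOAD_FAST_LOAD_FAST u,x → push 0,128. Stack: [0, 128]
BINARY_OP - → 0 - 128 = -128. Stack: [-128]
STORE_FAST v → v=-128. Stack: []
LOAD_FAST v → push -128. Stack: [-128]
RETURN_VALUE → return -128.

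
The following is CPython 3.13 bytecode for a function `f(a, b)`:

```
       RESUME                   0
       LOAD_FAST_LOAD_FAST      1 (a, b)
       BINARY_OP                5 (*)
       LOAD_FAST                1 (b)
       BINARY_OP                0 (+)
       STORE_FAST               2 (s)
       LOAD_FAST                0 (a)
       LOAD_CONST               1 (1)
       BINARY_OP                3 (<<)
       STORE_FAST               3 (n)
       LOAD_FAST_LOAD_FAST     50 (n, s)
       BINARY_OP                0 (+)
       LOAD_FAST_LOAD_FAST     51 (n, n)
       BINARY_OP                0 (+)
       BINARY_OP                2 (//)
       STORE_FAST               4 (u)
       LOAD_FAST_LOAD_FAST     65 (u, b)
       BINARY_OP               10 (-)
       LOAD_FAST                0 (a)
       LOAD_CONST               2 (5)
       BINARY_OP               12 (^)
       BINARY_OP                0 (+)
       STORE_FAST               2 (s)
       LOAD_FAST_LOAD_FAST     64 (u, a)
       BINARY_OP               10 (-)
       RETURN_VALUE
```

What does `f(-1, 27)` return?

LOAD_FAST_LOAD_FAST a,b → push -1,27. Stack: [-1, 27]
BINARY_OP * → -1 * 27 = -27. Stack: [-27]
LOAD_FAST b → push 27. Stack: [-27, 27]
BINARY_OP + → -27 + 27 = 0. Stack: [0]
STORE_FAST s → s=0. Stack: []
LOAD_FAST a → push -1. Stack: [-1]
LOAD_CONST → push 1. Stack: [-1, 1]
BINARY_OP << → -1 << 1 = -2. Stack: [-2]
STORE_FAST n → n=-2. Stack: []
LOAD_FAST_LOAD_FAST n,s → push -2,0. Stack: [-2, 0]
BINARY_OP + → -2 + 0 = -2. Stack: [-2]
LOAD_FAST_LOAD_FAST n,n → push -2,-2. Stack: [-2, -2, -2]
BINARY_OP + → -2 + -2 = -4. Stack: [-2, -4]
BINARY_OP // → -2 // -4 = 0. Stack: [0]
STORE_FAST u → u=0. Stack: []
LOAD_FAST_LOAD_FAST u,b → push 0,27. Stack: [0, 27]
BINARY_OP - → 0 - 27 = -27. Stack: [-27]
LOAD_FAST a → push -1. Stack: [-27, -1]
LOAD_CONST → push 5. Stack: [-27, -1, 5]
BINARY_OP ^ → -1 ^ 5 = -6. Stack: [-27, -6]
BINARY_OP + → -27 + -6 = -33. Stack: [-33]
STORE_FAST s → s=-33. Stack: []
LOAD_FAST_LOAD_FAST u,a → push 0,-1. Stack: [0, -1]
BINARY_OP - → 0 - -1 = 1. Stack: [1]
RETURN_VALUE → return 1.

1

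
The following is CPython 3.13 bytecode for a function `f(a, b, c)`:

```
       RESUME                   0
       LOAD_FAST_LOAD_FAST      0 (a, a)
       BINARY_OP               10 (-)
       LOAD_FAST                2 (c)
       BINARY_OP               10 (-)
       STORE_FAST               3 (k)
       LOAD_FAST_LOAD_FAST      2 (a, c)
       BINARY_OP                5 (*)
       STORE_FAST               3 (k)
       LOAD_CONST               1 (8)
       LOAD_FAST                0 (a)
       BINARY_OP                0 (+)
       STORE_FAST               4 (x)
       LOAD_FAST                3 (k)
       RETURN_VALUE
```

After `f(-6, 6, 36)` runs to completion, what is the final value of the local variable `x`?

LOAD_FAST_LOAD_FAST a,a → push -6,-6. Stack: [-6, -6]
BINARY_OP - → -6 - -6 = 0. Stack: [0]
LOAD_FAST c → push 36. Stack: [0, 36]
BINARY_OP - → 0 - 36 = -36. Stack: [-36]
STORE_FAST k → k=-36. Stack: []
LOAD_FAST_LOAD_FAST a,c → push -6,36. Stack: [-6, 36]
BINARY_OP * → -6 * 36 = -216. Stack: [-216]
STORE_FAST k → k=-216. Stack: []
LOAD_CONST → push 8. Stack: [8]
LOAD_FAST a → push -6. Stack: [8, -6]
BINARY_OP + → 8 + -6 = 2. Stack: [2]
STORE_FAST x → x=2. Stack: []
LOAD_FAST k → push -216. Stack: [-216]
RETURN_VALUE → return -216.

2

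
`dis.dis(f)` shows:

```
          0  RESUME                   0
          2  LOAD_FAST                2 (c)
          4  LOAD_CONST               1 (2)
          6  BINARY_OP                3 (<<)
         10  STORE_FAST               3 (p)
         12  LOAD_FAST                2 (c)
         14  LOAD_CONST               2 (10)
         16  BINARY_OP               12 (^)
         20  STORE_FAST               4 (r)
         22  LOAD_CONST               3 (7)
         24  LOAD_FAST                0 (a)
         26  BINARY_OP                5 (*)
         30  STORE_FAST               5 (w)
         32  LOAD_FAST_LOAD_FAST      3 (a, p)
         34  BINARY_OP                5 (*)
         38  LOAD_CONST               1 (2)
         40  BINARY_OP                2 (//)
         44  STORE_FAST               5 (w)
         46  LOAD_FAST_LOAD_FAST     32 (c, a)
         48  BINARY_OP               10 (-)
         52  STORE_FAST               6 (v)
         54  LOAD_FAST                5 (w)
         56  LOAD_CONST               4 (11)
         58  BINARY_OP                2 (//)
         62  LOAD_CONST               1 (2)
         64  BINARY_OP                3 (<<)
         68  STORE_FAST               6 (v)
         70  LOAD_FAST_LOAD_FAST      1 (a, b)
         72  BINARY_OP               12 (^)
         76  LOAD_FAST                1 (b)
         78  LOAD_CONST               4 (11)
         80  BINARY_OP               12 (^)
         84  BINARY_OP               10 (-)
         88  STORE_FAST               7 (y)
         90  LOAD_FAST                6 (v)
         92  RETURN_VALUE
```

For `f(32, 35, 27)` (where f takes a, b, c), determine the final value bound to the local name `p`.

LOAD_FAST c → push 27. Stack: [27]
LOAD_CONST → push 2. Stack: [27, 2]
BINARY_OP << → 27 << 2 = 108. Stack: [108]
STORE_FAST p → p=108. Stack: []
LOAD_FAST c → push 27. Stack: [27]
LOAD_CONST → push 10. Stack: [27, 10]
BINARY_OP ^ → 27 ^ 10 = 17. Stack: [17]
STORE_FAST r → r=17. Stack: []
LOAD_CONST → push 7. Stack: [7]
LOAD_FAST a → push 32. Stack: [7, 32]
BINARY_OP * → 7 * 32 = 224. Stack: [224]
STORE_FAST w → w=224. Stack: []
LOAD_FAST_LOAD_FAST a,p → push 32,108. Stack: [32, 108]
BINARY_OP * → 32 * 108 = 3456. Stack: [3456]
LOAD_CONST → push 2. Stack: [3456, 2]
BINARY_OP // → 3456 // 2 = 1728. Stack: [1728]
STORE_FAST w → w=1728. Stack: []
LOAD_FAST_LOAD_FAST c,a → push 27,32. Stack: [27, 32]
BINARY_OP - → 27 - 32 = -5. Stack: [-5]
STORE_FAST v → v=-5. Stack: []
LOAD_FAST w → push 1728. Stack: [1728]
LOAD_CONST → push 11. Stack: [1728, 11]
BINARY_OP // → 1728 // 11 = 157. Stack: [157]
LOAD_CONST → push 2. Stack: [157, 2]
BINARY_OP << → 157 << 2 = 628. Stack: [628]
STORE_FAST v → v=628. Stack: []
LOAD_FAST_LOAD_FAST a,b → push 32,35. Stack: [32, 35]
BINARY_OP ^ → 32 ^ 35 = 3. Stack: [3]
LOAD_FAST b → push 35. Stack: [3, 35]
LOAD_CONST → push 11. Stack: [3, 35, 11]
BINARY_OP ^ → 35 ^ 11 = 40. Stack: [3, 40]
BINARY_OP - → 3 - 40 = -37. Stack: [-37]
STORE_FAST y → y=-37. Stack: []
LOAD_FAST v → push 628. Stack: [628]
RETURN_VALUE → return 628.

108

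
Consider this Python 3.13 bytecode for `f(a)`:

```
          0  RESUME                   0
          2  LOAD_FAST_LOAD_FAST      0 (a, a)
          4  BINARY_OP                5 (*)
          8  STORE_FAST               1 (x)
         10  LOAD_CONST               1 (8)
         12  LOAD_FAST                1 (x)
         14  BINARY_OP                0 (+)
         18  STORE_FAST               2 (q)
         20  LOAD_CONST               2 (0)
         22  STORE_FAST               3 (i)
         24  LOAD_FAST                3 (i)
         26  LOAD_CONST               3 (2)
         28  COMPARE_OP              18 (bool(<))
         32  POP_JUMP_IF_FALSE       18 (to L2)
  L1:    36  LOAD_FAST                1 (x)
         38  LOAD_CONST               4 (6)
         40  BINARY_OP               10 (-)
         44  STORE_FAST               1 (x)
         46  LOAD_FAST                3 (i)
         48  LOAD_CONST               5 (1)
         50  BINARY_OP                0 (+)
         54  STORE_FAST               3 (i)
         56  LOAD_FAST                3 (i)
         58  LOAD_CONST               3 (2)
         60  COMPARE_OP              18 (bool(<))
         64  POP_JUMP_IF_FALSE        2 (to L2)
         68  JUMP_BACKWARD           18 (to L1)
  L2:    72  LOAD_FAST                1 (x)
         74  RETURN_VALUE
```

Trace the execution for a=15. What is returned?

213

LOAD_FAST_LOAD_FAST a,a → push 15,15. Stack: [15, 15]
BINARY_OP * → 15 * 15 = 225. Stack: [225]
STORE_FAST x → x=225. Stack: []
LOAD_CONST → push 8. Stack: [8]
LOAD_FAST x → push 225. Stack: [8, 225]
BINARY_OP + → 8 + 225 = 233. Stack: [233]
STORE_FAST q → q=233. Stack: []
LOAD_CONST → push 0. Stack: [0]
STORE_FAST i → i=0. Stack: []
LOAD_FAST i → push 0. Stack: [0]
LOAD_CONST → push 2. Stack: [0, 2]
COMPARE_OP bool(<) → 0 vs 2 = True. Stack: [True]
POP_JUMP_IF_FALSE → pop True; no jump. Stack: []
LOAD_FAST x → push 225. Stack: [225]
LOAD_CONST → push 6. Stack: [225, 6]
BINARY_OP - → 225 - 6 = 219. Stack: [219]
STORE_FAST x → x=219. Stack: []
LOAD_FAST i → push 0. Stack: [0]
LOAD_CONST → push 1. Stack: [0, 1]
BINARY_OP + → 0 + 1 = 1. Stack: [1]
STORE_FAST i → i=1. Stack: []
LOAD_FAST i → push 1. Stack: [1]
LOAD_CONST → push 2. Stack: [1, 2]
COMPARE_OP bool(<) → 1 vs 2 = True. Stack: [True]
POP_JUMP_IF_FALSE → pop True; no jump. Stack: []
LOAD_FAST x → push 219. Stack: [219]
LOAD_CONST → push 6. Stack: [219, 6]
BINARY_OP - → 219 - 6 = 213. Stack: [213]
STORE_FAST x → x=213. Stack: []
LOAD_FAST i → push 1. Stack: [1]
LOAD_CONST → push 1. Stack: [1, 1]
BINARY_OP + → 1 + 1 = 2. Stack: [2]
STORE_FAST i → i=2. Stack: []
LOAD_FAST i → push 2. Stack: [2]
LOAD_CONST → push 2. Stack: [2, 2]
COMPARE_OP bool(<) → 2 vs 2 = False. Stack: [False]
POP_JUMP_IF_FALSE → pop False; jump. Stack: []
LOAD_FAST x → push 213. Stack: [213]
RETURN_VALUE → return 213.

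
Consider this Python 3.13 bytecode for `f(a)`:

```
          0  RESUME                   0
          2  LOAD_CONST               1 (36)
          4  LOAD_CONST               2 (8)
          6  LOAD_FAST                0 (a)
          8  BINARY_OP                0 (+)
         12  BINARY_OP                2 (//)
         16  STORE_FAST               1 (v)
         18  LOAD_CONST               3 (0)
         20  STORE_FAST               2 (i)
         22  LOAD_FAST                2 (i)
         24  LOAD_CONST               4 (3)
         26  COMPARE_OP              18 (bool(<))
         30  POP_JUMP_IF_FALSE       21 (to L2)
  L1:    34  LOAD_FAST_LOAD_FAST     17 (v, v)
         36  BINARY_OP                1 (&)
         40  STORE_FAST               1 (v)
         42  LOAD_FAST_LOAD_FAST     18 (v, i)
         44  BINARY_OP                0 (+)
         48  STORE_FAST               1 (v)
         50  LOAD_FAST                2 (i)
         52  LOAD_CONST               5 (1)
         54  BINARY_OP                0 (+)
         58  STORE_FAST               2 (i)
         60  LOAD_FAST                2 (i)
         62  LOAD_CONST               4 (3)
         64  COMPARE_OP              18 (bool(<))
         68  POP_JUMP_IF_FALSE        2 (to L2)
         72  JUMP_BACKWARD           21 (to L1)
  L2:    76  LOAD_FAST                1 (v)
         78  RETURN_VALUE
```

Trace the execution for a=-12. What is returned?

LOAD_CONST → push 36. Stack: [36]
LOAD_CONST → push 8. Stack: [36, 8]
LOAD_FAST a → push -12. Stack: [36, 8, -12]
BINARY_OP + → 8 + -12 = -4. Stack: [36, -4]
BINARY_OP // → 36 // -4 = -9. Stack: [-9]
STORE_FAST v → v=-9. Stack: []
LOAD_CONST → push 0. Stack: [0]
STORE_FAST i → i=0. Stack: []
LOAD_FAST i → push 0. Stack: [0]
LOAD_CONST → push 3. Stack: [0, 3]
COMPARE_OP bool(<) → 0 vs 3 = True. Stack: [True]
POP_JUMP_IF_FALSE → pop True; no jump. Stack: []
LOAD_FAST_LOAD_FAST v,v → push -9,-9. Stack: [-9, -9]
BINARY_OP & → -9 & -9 = -9. Stack: [-9]
STORE_FAST v → v=-9. Stack: []
LOAD_FAST_LOAD_FAST v,i → push -9,0. Stack: [-9, 0]
BINARY_OP + → -9 + 0 = -9. Stack: [-9]
STORE_FAST v → v=-9. Stack: []
LOAD_FAST i → push 0. Stack: [0]
LOAD_CONST → push 1. Stack: [0, 1]
BINARY_OP + → 0 + 1 = 1. Stack: [1]
STORE_FAST i → i=1. Stack: []
LOAD_FAST i → push 1. Stack: [1]
LOAD_CONST → push 3. Stack: [1, 3]
COMPARE_OP bool(<) → 1 vs 3 = True. Stack: [True]
POP_JUMP_IF_FALSE → pop True; no jump. Stack: []
LOAD_FAST_LOAD_FAST v,v → push -9,-9. Stack: [-9, -9]
BINARY_OP & → -9 & -9 = -9. Stack: [-9]
STORE_FAST v → v=-9. Stack: []
LOAD_FAST_LOAD_FAST v,i → push -9,1. Stack: [-9, 1]
BINARY_OP + → -9 + 1 = -8. Stack: [-8]
STORE_FAST v → v=-8. Stack: []
LOAD_FAST i → push 1. Stack: [1]
LOAD_CONST → push 1. Stack: [1, 1]
BINARY_OP + → 1 + 1 = 2. Stack: [2]
STORE_FAST i → i=2. Stack: []
LOAD_FAST i → push 2. Stack: [2]
LOAD_CONST → push 3. Stack: [2, 3]
COMPARE_OP bool(<) → 2 vs 3 = True. Stack: [True]
POP_JUMP_IF_FALSE → pop True; no jump. Stack: []
LOAD_FAST_LOAD_FAST v,v → push -8,-8. Stack: [-8, -8]
BINARY_OP & → -8 & -8 = -8. Stack: [-8]
STORE_FAST v → v=-8. Stack: []
LOAD_FAST_LOAD_FAST v,i → push -8,2. Stack: [-8, 2]
BINARY_OP + → -8 + 2 = -6. Stack: [-6]
STORE_FAST v → v=-6. Stack: []
LOAD_FAST i → push 2. Stack: [2]
LOAD_CONST → push 1. Stack: [2, 1]
BINARY_OP + → 2 + 1 = 3. Stack: [3]
STORE_FAST i → i=3. Stack: []
LOAD_FAST i → push 3. Stack: [3]
LOAD_CONST → push 3. Stack: [3, 3]
COMPARE_OP bool(<) → 3 vs 3 = False. Stack: [False]
POP_JUMP_IF_FALSE → pop False; jump. Stack: []
LOAD_FAST v → push -6. Stack: [-6]
RETURN_VALUE → return -6.

-6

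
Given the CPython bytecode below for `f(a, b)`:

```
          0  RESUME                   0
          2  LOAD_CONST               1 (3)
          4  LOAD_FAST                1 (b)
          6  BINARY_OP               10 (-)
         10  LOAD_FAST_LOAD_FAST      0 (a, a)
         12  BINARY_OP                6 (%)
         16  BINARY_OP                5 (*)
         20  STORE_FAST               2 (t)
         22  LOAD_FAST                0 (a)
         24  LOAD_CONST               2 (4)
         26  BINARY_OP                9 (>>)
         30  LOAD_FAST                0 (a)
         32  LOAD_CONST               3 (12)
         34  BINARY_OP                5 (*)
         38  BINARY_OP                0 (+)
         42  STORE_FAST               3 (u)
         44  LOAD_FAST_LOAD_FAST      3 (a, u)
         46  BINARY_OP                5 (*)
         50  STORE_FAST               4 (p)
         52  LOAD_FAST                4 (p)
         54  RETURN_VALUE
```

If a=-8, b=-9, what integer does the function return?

LOAD_CONST → push 3. Stack: [3]
LOAD_FAST b → push -9. Stack: [3, -9]
BINARY_OP - → 3 - -9 = 12. Stack: [12]
LOAD_FAST_LOAD_FAST a,a → push -8,-8. Stack: [12, -8, -8]
BINARY_OP % → -8 % -8 = 0. Stack: [12, 0]
BINARY_OP * → 12 * 0 = 0. Stack: [0]
STORE_FAST t → t=0. Stack: []
LOAD_FAST a → push -8. Stack: [-8]
LOAD_CONST → push 4. Stack: [-8, 4]
BINARY_OP >> → -8 >> 4 = -1. Stack: [-1]
LOAD_FAST a → push -8. Stack: [-1, -8]
LOAD_CONST → push 12. Stack: [-1, -8, 12]
BINARY_OP * → -8 * 12 = -96. Stack: [-1, -96]
BINARY_OP + → -1 + -96 = -97. Stack: [-97]
STORE_FAST u → u=-97. Stack: []
LOAD_FAST_LOAD_FAST a,u → push -8,-97. Stack: [-8, -97]
BINARY_OP * → -8 * -97 = 776. Stack: [776]
STORE_FAST p → p=776. Stack: []
LOAD_FAST p → push 776. Stack: [776]
RETURN_VALUE → return 776.

776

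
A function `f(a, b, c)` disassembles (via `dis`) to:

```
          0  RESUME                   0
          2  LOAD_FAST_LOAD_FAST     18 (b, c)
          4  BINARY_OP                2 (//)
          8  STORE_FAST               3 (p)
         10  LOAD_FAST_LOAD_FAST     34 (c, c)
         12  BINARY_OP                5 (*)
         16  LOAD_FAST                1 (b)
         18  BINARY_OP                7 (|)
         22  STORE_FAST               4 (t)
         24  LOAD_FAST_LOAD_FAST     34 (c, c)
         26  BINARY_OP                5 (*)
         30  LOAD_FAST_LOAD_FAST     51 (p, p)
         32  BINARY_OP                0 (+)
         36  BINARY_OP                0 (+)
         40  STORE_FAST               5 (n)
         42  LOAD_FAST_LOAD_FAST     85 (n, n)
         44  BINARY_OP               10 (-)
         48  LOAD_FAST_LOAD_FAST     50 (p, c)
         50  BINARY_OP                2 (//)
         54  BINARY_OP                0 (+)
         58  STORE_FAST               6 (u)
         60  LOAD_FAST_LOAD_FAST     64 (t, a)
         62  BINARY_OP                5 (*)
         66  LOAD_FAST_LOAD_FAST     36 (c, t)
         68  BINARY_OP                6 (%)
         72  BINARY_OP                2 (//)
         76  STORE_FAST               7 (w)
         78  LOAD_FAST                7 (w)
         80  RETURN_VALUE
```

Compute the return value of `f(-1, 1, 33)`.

-33

LOAD_FAST_LOAD_FAST b,c → push 1,33. Stack: [1, 33]
BINARY_OP // → 1 // 33 = 0. Stack: [0]
STORE_FAST p → p=0. Stack: []
LOAD_FAST_LOAD_FAST c,c → push 33,33. Stack: [33, 33]
BINARY_OP * → 33 * 33 = 1089. Stack: [1089]
LOAD_FAST b → push 1. Stack: [1089, 1]
BINARY_OP | → 1089 | 1 = 1089. Stack: [1089]
STORE_FAST t → t=1089. Stack: []
LOAD_FAST_LOAD_FAST c,c → push 33,33. Stack: [33, 33]
BINARY_OP * → 33 * 33 = 1089. Stack: [1089]
LOAD_FAST_LOAD_FAST p,p → push 0,0. Stack: [1089, 0, 0]
BINARY_OP + → 0 + 0 = 0. Stack: [1089, 0]
BINARY_OP + → 1089 + 0 = 1089. Stack: [1089]
STORE_FAST n → n=1089. Stack: []
LOAD_FAST_LOAD_FAST n,n → push 1089,1089. Stack: [1089, 1089]
BINARY_OP - → 1089 - 1089 = 0. Stack: [0]
LOAD_FAST_LOAD_FAST p,c → push 0,33. Stack: [0, 0, 33]
BINARY_OP // → 0 // 33 = 0. Stack: [0, 0]
BINARY_OP + → 0 + 0 = 0. Stack: [0]
STORE_FAST u → u=0. Stack: []
LOAD_FAST_LOAD_FAST t,a → push 1089,-1. Stack: [1089, -1]
BINARY_OP * → 1089 * -1 = -1089. Stack: [-1089]
LOAD_FAST_LOAD_FAST c,t → push 33,1089. Stack: [-1089, 33, 1089]
BINARY_OP % → 33 % 1089 = 33. Stack: [-1089, 33]
BINARY_OP // → -1089 // 33 = -33. Stack: [-33]
STORE_FAST w → w=-33. Stack: []
LOAD_FAST w → push -33. Stack: [-33]
RETURN_VALUE → return -33.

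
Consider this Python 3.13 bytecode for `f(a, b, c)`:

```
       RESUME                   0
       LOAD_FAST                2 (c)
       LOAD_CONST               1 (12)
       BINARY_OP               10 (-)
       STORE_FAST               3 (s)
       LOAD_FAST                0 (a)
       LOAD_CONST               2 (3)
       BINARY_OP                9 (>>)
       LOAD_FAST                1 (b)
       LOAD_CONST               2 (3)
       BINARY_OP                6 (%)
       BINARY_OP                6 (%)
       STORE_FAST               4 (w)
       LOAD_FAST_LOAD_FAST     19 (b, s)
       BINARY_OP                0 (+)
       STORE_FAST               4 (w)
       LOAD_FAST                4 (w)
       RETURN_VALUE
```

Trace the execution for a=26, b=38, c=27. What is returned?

53

LOAD_FAST c → push 27. Stack: [27]
LOAD_CONST → push 12. Stack: [27, 12]
BINARY_OP - → 27 - 12 = 15. Stack: [15]
STORE_FAST s → s=15. Stack: []
LOAD_FAST a → push 26. Stack: [26]
LOAD_CONST → push 3. Stack: [26, 3]
BINARY_OP >> → 26 >> 3 = 3. Stack: [3]
LOAD_FAST b → push 38. Stack: [3, 38]
LOAD_CONST → push 3. Stack: [3, 38, 3]
BINARY_OP % → 38 % 3 = 2. Stack: [3, 2]
BINARY_OP % → 3 % 2 = 1. Stack: [1]
STORE_FAST w → w=1. Stack: []
LOAD_FAST_LOAD_FAST b,s → push 38,15. Stack: [38, 15]
BINARY_OP + → 38 + 15 = 53. Stack: [53]
STORE_FAST w → w=53. Stack: []
LOAD_FAST w → push 53. Stack: [53]
RETURN_VALUE → return 53.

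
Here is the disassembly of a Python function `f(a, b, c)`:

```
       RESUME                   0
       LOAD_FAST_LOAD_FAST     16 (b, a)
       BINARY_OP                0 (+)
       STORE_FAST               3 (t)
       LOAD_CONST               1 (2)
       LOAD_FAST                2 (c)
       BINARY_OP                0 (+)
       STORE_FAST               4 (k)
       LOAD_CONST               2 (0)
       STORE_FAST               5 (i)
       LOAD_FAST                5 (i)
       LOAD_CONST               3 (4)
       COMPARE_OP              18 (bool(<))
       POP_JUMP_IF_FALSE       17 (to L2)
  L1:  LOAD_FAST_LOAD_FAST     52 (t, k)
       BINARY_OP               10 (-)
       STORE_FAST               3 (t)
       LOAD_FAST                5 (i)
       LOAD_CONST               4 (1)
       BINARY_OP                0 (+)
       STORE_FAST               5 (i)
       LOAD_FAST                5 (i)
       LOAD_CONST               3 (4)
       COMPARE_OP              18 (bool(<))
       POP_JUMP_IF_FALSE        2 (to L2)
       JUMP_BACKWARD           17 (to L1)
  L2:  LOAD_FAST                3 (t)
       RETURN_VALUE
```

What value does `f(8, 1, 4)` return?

LOAD_FAST_LOAD_FAST b,a → push 1,8. Stack: [1, 8]
BINARY_OP + → 1 + 8 = 9. Stack: [9]
STORE_FAST t → t=9. Stack: []
LOAD_CONST → push 2. Stack: [2]
LOAD_FAST c → push 4. Stack: [2, 4]
BINARY_OP + → 2 + 4 = 6. Stack: [6]
STORE_FAST k → k=6. Stack: []
LOAD_CONST → push 0. Stack: [0]
STORE_FAST i → i=0. Stack: []
LOAD_FAST i → push 0. Stack: [0]
LOAD_CONST → push 4. Stack: [0, 4]
COMPARE_OP bool(<) → 0 vs 4 = True. Stack: [True]
POP_JUMP_IF_FALSE → pop True; no jump. Stack: []
LOAD_FAST_LOAD_FAST t,k → push 9,6. Stack: [9, 6]
BINARY_OP - → 9 - 6 = 3. Stack: [3]
STORE_FAST t → t=3. Stack: []
LOAD_FAST i → push 0. Stack: [0]
LOAD_CONST → push 1. Stack: [0, 1]
BINARY_OP + → 0 + 1 = 1. Stack: [1]
STORE_FAST i → i=1. Stack: []
LOAD_FAST i → push 1. Stack: [1]
LOAD_CONST → push 4. Stack: [1, 4]
COMPARE_OP bool(<) → 1 vs 4 = True. Stack: [True]
POP_JUMP_IF_FALSE → pop True; no jump. Stack: []
LOAD_FAST_LOAD_FAST t,k → push 3,6. Stack: [3, 6]
BINARY_OP - → 3 - 6 = -3. Stack: [-3]
STORE_FAST t → t=-3. Stack: []
LOAD_FAST i → push 1. Stack: [1]
LOAD_CONST → push 1. Stack: [1, 1]
BINARY_OP + → 1 + 1 = 2. Stack: [2]
STORE_FAST i → i=2. Stack: []
LOAD_FAST i → push 2. Stack: [2]
LOAD_CONST → push 4. Stack: [2, 4]
COMPARE_OP bool(<) → 2 vs 4 = True. Stack: [True]
POP_JUMP_IF_FALSE → pop True; no jump. Stack: []
LOAD_FAST_LOAD_FAST t,k → push -3,6. Stack: [-3, 6]
BINARY_OP - → -3 - 6 = -9. Stack: [-9]
STORE_FAST t → t=-9. Stack: []
LOAD_FAST i → push 2. Stack: [2]
LOAD_CONST → push 1. Stack: [2, 1]
BINARY_OP + → 2 + 1 = 3. Stack: [3]
STORE_FAST i → i=3. Stack: []
LOAD_FAST i → push 3. Stack: [3]
LOAD_CONST → push 4. Stack: [3, 4]
COMPARE_OP bool(<) → 3 vs 4 = True. Stack: [True]
POP_JUMP_IF_FALSE → pop True; no jump. Stack: []
LOAD_FAST_LOAD_FAST t,k → push -9,6. Stack: [-9, 6]
BINARY_OP - → -9 - 6 = -15. Stack: [-15]
STORE_FAST t → t=-15. Stack: []
LOAD_FAST i → push 3. Stack: [3]
LOAD_CONST → push 1. Stack: [3, 1]
BINARY_OP + → 3 + 1 = 4. Stack: [4]
STORE_FAST i → i=4. Stack: []
LOAD_FAST i → push 4. Stack: [4]
LOAD_CONST → push 4. Stack: [4, 4]
COMPARE_OP bool(<) → 4 vs 4 = False. Stack: [False]
POP_JUMP_IF_FALSE → pop False; jump. Stack: []
LOAD_FAST t → push -15. Stack: [-15]
RETURN_VALUE → return -15.

-15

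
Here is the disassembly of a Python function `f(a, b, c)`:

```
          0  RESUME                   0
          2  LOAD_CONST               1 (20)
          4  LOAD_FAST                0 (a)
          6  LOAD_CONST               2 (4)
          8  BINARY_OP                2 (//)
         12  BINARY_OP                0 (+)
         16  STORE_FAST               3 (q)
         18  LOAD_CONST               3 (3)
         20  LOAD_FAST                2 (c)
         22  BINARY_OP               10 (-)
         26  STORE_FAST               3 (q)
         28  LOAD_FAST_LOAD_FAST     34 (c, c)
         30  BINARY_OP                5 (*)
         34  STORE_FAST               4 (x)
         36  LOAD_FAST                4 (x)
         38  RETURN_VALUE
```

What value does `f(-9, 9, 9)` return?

81

LOAD_CONST → push 20. Stack: [20]
LOAD_FAST a → push -9. Stack: [20, -9]
LOAD_CONST → push 4. Stack: [20, -9, 4]
BINARY_OP // → -9 // 4 = -3. Stack: [20, -3]
BINARY_OP + → 20 + -3 = 17. Stack: [17]
STORE_FAST q → q=17. Stack: []
LOAD_CONST → push 3. Stack: [3]
LOAD_FAST c → push 9. Stack: [3, 9]
BINARY_OP - → 3 - 9 = -6. Stack: [-6]
STORE_FAST q → q=-6. Stack: []
LOAD_FAST_LOAD_FAST c,c → push 9,9. Stack: [9, 9]
BINARY_OP * → 9 * 9 = 81. Stack: [81]
STORE_FAST x → x=81. Stack: []
LOAD_FAST x → push 81. Stack: [81]
RETURN_VALUE → return 81.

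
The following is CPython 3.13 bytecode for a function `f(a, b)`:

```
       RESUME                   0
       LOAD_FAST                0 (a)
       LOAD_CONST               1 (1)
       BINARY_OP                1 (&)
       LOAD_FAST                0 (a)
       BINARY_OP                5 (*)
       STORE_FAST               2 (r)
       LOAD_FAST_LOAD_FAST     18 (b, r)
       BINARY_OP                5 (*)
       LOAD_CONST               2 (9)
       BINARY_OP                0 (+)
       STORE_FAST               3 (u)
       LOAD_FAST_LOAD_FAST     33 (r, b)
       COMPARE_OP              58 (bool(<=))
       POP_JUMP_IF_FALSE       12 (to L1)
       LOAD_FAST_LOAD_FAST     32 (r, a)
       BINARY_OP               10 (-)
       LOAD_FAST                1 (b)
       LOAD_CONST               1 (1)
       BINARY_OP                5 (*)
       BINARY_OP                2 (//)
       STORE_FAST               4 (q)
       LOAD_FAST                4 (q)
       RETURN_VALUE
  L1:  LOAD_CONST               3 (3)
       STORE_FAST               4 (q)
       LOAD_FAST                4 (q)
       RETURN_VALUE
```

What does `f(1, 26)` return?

LOAD_FAST a → push 1. Stack: [1]
LOAD_CONST → push 1. Stack: [1, 1]
BINARY_OP & → 1 & 1 = 1. Stack: [1]
LOAD_FAST a → push 1. Stack: [1, 1]
BINARY_OP * → 1 * 1 = 1. Stack: [1]
STORE_FAST r → r=1. Stack: []
LOAD_FAST_LOAD_FAST b,r → push 26,1. Stack: [26, 1]
BINARY_OP * → 26 * 1 = 26. Stack: [26]
LOAD_CONST → push 9. Stack: [26, 9]
BINARY_OP + → 26 + 9 = 35. Stack: [35]
STORE_FAST u → u=35. Stack: []
LOAD_FAST_LOAD_FAST r,b → push 1,26. Stack: [1, 26]
COMPARE_OP bool(<=) → 1 vs 26 = True. Stack: [True]
POP_JUMP_IF_FALSE → pop True; no jump. Stack: []
LOAD_FAST_LOAD_FAST r,a → push 1,1. Stack: [1, 1]
BINARY_OP - → 1 - 1 = 0. Stack: [0]
LOAD_FAST b → push 26. Stack: [0, 26]
LOAD_CONST → push 1. Stack: [0, 26, 1]
BINARY_OP * → 26 * 1 = 26. Stack: [0, 26]
BINARY_OP // → 0 // 26 = 0. Stack: [0]
STORE_FAST q → q=0. Stack: []
LOAD_FAST q → push 0. Stack: [0]
RETURN_VALUE → return 0.

0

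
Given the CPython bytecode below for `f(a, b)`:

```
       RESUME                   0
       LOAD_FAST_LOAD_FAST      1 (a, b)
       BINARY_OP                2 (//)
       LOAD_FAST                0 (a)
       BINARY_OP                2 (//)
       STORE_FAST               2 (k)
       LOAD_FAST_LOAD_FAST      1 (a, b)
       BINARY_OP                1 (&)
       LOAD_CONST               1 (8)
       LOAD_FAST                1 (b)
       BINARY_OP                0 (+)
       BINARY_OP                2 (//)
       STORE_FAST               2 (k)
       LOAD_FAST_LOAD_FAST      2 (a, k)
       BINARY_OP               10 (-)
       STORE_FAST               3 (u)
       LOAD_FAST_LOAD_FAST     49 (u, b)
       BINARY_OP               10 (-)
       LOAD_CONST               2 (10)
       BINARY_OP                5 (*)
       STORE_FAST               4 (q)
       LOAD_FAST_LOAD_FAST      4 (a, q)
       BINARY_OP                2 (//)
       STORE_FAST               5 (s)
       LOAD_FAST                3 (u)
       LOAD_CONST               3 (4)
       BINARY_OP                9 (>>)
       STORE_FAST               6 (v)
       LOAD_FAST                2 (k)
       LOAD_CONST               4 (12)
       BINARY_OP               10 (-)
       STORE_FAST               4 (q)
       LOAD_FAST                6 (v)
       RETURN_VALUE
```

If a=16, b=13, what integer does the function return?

1

LOAD_FAST_LOAD_FAST a,b → push 16,13. Stack: [16, 13]
BINARY_OP // → 16 // 13 = 1. Stack: [1]
LOAD_FAST a → push 16. Stack: [1, 16]
BINARY_OP // → 1 // 16 = 0. Stack: [0]
STORE_FAST k → k=0. Stack: []
LOAD_FAST_LOAD_FAST a,b → push 16,13. Stack: [16, 13]
BINARY_OP & → 16 & 13 = 0. Stack: [0]
LOAD_CONST → push 8. Stack: [0, 8]
LOAD_FAST b → push 13. Stack: [0, 8, 13]
BINARY_OP + → 8 + 13 = 21. Stack: [0, 21]
BINARY_OP // → 0 // 21 = 0. Stack: [0]
STORE_FAST k → k=0. Stack: []
LOAD_FAST_LOAD_FAST a,k → push 16,0. Stack: [16, 0]
BINARY_OP - → 16 - 0 = 16. Stack: [16]
STORE_FAST u → u=16. Stack: []
LOAD_FAST_LOAD_FAST u,b → push 16,13. Stack: [16, 13]
BINARY_OP - → 16 - 13 = 3. Stack: [3]
LOAD_CONST → push 10. Stack: [3, 10]
BINARY_OP * → 3 * 10 = 30. Stack: [30]
STORE_FAST q → q=30. Stack: []
LOAD_FAST_LOAD_FAST a,q → push 16,30. Stack: [16, 30]
BINARY_OP // → 16 // 30 = 0. Stack: [0]
STORE_FAST s → s=0. Stack: []
LOAD_FAST u → push 16. Stack: [16]
LOAD_CONST → push 4. Stack: [16, 4]
BINARY_OP >> → 16 >> 4 = 1. Stack: [1]
STORE_FAST v → v=1. Stack: []
LOAD_FAST k → push 0. Stack: [0]
LOAD_CONST → push 12. Stack: [0, 12]
BINARY_OP - → 0 - 12 = -12. Stack: [-12]
STORE_FAST q → q=-12. Stack: []
LOAD_FAST v → push 1. Stack: [1]
RETURN_VALUE → return 1.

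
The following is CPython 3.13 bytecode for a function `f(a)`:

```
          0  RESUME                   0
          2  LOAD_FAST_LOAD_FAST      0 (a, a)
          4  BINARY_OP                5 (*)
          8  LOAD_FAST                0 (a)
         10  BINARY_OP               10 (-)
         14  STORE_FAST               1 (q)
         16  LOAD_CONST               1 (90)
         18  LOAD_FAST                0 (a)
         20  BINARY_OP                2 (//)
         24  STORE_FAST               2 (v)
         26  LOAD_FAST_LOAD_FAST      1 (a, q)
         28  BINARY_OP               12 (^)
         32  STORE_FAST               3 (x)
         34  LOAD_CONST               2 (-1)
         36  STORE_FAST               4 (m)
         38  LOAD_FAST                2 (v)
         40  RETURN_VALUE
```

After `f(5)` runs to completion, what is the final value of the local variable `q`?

20

LOAD_FAST_LOAD_FAST a,a → push 5,5. Stack: [5, 5]
BINARY_OP * → 5 * 5 = 25. Stack: [25]
LOAD_FAST a → push 5. Stack: [25, 5]
BINARY_OP - → 25 - 5 = 20. Stack: [20]
STORE_FAST q → q=20. Stack: []
LOAD_CONST → push 90. Stack: [90]
LOAD_FAST a → push 5. Stack: [90, 5]
BINARY_OP // → 90 // 5 = 18. Stack: [18]
STORE_FAST v → v=18. Stack: []
LOAD_FAST_LOAD_FAST a,q → push 5,20. Stack: [5, 20]
BINARY_OP ^ → 5 ^ 20 = 17. Stack: [17]
STORE_FAST x → x=17. Stack: []
LOAD_CONST → push -1. Stack: [-1]
STORE_FAST m → m=-1. Stack: []
LOAD_FAST v → push 18. Stack: [18]
RETURN_VALUE → return 18.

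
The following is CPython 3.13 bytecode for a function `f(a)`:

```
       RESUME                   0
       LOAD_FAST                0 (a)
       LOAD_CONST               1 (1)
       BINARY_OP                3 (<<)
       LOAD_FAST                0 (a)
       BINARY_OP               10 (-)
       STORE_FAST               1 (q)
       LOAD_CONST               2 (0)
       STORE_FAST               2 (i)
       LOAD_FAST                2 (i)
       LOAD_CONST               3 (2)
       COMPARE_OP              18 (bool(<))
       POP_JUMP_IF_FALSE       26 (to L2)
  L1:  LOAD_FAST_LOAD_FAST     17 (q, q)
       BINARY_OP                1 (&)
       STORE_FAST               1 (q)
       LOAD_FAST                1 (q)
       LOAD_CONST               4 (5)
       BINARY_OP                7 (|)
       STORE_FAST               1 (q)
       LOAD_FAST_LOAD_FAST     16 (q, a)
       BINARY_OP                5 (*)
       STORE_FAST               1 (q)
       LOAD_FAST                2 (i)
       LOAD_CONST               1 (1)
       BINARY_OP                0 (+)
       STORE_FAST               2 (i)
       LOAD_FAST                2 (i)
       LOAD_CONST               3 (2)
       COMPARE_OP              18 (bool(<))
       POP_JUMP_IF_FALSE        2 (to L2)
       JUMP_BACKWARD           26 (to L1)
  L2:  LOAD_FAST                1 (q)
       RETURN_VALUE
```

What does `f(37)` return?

LOAD_FAST a → push 37. Stack: [37]
LOAD_CONST → push 1. Stack: [37, 1]
BINARY_OP << → 37 << 1 = 74. Stack: [74]
LOAD_FAST a → push 37. Stack: [74, 37]
BINARY_OP - → 74 - 37 = 37. Stack: [37]
STORE_FAST q → q=37. Stack: []
LOAD_CONST → push 0. Stack: [0]
STORE_FAST i → i=0. Stack: []
LOAD_FAST i → push 0. Stack: [0]
LOAD_CONST → push 2. Stack: [0, 2]
COMPARE_OP bool(<) → 0 vs 2 = True. Stack: [True]
POP_JUMP_IF_FALSE → pop True; no jump. Stack: []
LOAD_FAST_LOAD_FAST q,q → push 37,37. Stack: [37, 37]
BINARY_OP & → 37 & 37 = 37. Stack: [37]
STORE_FAST q → q=37. Stack: []
LOAD_FAST q → push 37. Stack: [37]
LOAD_CONST → push 5. Stack: [37, 5]
BINARY_OP | → 37 | 5 = 37. Stack: [37]
STORE_FAST q → q=37. Stack: []
LOAD_FAST_LOAD_FAST q,a → push 37,37. Stack: [37, 37]
BINARY_OP * → 37 * 37 = 1369. Stack: [1369]
STORE_FAST q → q=1369. Stack: []
LOAD_FAST i → push 0. Stack: [0]
LOAD_CONST → push 1. Stack: [0, 1]
BINARY_OP + → 0 + 1 = 1. Stack: [1]
STORE_FAST i → i=1. Stack: []
LOAD_FAST i → push 1. Stack: [1]
LOAD_CONST → push 2. Stack: [1, 2]
COMPARE_OP bool(<) → 1 vs 2 = True. Stack: [True]
POP_JUMP_IF_FALSE → pop True; no jump. Stack: []
LOAD_FAST_LOAD_FAST q,q → push 1369,1369. Stack: [1369, 1369]
BINARY_OP & → 1369 & 1369 = 1369. Stack: [1369]
STORE_FAST q → q=1369. Stack: []
LOAD_FAST q → push 1369. Stack: [1369]
LOAD_CONST → push 5. Stack: [1369, 5]
BINARY_OP | → 1369 | 5 = 1373. Stack: [1373]
STORE_FAST q → q=1373. Stack: []
LOAD_FAST_LOAD_FAST q,a → push 1373,37. Stack: [1373, 37]
BINARY_OP * → 1373 * 37 = 50801. Stack: [50801]
STORE_FAST q → q=50801. Stack: []
LOAD_FAST i → push 1. Stack: [1]
LOAD_CONST → push 1. Stack: [1, 1]
BINARY_OP + → 1 + 1 = 2. Stack: [2]
STORE_FAST i → i=2. Stack: []
LOAD_FAST i → push 2. Stack: [2]
LOAD_CONST → push 2. Stack: [2, 2]
COMPARE_OP bool(<) → 2 vs 2 = False. Stack: [False]
POP_JUMP_IF_FALSE → pop False; jump. Stack: []
LOAD_FAST q → push 50801. Stack: [50801]
RETURN_VALUE → return 50801.

50801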